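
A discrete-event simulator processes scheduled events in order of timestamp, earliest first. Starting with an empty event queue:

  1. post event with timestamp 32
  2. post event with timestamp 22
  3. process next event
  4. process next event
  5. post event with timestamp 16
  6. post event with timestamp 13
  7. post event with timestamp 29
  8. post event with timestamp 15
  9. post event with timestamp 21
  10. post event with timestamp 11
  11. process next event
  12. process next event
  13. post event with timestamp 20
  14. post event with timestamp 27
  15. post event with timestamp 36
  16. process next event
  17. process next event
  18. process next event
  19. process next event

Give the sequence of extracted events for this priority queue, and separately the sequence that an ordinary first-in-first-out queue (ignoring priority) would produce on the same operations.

insert 32 → {32}
insert 22 → {22, 32}
process next event → 22; now {32}
process next event → 32; now {}
insert 16 → {16}
insert 13 → {13, 16}
insert 29 → {13, 16, 29}
insert 15 → {13, 15, 16, 29}
insert 21 → {13, 15, 16, 21, 29}
insert 11 → {11, 13, 15, 16, 21, 29}
process next event → 11; now {13, 15, 16, 21, 29}
process next event → 13; now {15, 16, 21, 29}
insert 20 → {15, 16, 20, 21, 29}
insert 27 → {15, 16, 20, 21, 27, 29}
insert 36 → {15, 16, 20, 21, 27, 29, 36}
process next event → 15; now {16, 20, 21, 27, 29, 36}
process next event → 16; now {20, 21, 27, 29, 36}
process next event → 20; now {21, 27, 29, 36}
process next event → 21; now {27, 29, 36}

priority queue: 22 → 32 → 11 → 13 → 15 → 16 → 20 → 21; FIFO queue: 32, 22, 16, 13, 29, 15, 21, 11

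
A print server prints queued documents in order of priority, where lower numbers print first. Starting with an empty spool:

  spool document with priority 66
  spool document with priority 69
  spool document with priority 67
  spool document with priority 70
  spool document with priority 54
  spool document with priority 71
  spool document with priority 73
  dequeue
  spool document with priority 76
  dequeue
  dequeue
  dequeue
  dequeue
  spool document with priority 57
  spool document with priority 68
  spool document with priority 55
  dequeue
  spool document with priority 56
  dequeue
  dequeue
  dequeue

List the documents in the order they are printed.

insert 66 → {66}
insert 69 → {66, 69}
insert 67 → {66, 67, 69}
insert 70 → {66, 67, 69, 70}
insert 54 → {54, 66, 67, 69, 70}
insert 71 → {54, 66, 67, 69, 70, 71}
insert 73 → {54, 66, 67, 69, 70, 71, 73}
dequeue → 54; now {66, 67, 69, 70, 71, 73}
insert 76 → {66, 67, 69, 70, 71, 73, 76}
dequeue → 66; now {67, 69, 70, 71, 73, 76}
dequeue → 67; now {69, 70, 71, 73, 76}
dequeue → 69; now {70, 71, 73, 76}
dequeue → 70; now {71, 73, 76}
insert 57 → {57, 71, 73, 76}
insert 68 → {57, 68, 71, 73, 76}
insert 55 → {55, 57, 68, 71, 73, 76}
dequeue → 55; now {57, 68, 71, 73, 76}
insert 56 → {56, 57, 68, 71, 73, 76}
dequeue → 56; now {57, 68, 71, 73, 76}
dequeue → 57; now {68, 71, 73, 76}
dequeue → 68; now {71, 73, 76}

54 → 66 → 67 → 69 → 70 → 55 → 56 → 57 → 68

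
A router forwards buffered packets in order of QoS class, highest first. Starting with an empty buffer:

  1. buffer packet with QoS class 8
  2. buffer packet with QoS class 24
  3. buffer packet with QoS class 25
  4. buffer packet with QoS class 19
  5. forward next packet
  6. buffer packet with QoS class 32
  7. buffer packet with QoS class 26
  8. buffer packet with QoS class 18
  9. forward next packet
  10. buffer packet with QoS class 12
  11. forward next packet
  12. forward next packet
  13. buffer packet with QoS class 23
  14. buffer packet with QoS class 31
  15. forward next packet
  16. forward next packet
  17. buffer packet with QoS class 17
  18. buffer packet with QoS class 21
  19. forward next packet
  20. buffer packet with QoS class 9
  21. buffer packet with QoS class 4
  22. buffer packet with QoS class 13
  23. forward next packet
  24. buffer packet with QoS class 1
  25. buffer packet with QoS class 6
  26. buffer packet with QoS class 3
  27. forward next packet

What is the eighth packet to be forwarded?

19

insert 8 → {8}
insert 24 → {24, 8}
insert 25 → {25, 24, 8}
insert 19 → {25, 24, 19, 8}
forward next packet → 25; now {24, 19, 8}
insert 32 → {32, 24, 19, 8}
insert 26 → {32, 26, 24, 19, 8}
insert 18 → {32, 26, 24, 19, 18, 8}
forward next packet → 32; now {26, 24, 19, 18, 8}
insert 12 → {26, 24, 19, 18, 12, 8}
forward next packet → 26; now {24, 19, 18, 12, 8}
forward next packet → 24; now {19, 18, 12, 8}
insert 23 → {23, 19, 18, 12, 8}
insert 31 → {31, 23, 19, 18, 12, 8}
forward next packet → 31; now {23, 19, 18, 12, 8}
forward next packet → 23; now {19, 18, 12, 8}
insert 17 → {19, 18, 17, 12, 8}
insert 21 → {21, 19, 18, 17, 12, 8}
forward next packet → 21; now {19, 18, 17, 12, 8}
insert 9 → {19, 18, 17, 12, 9, 8}
insert 4 → {19, 18, 17, 12, 9, 8, 4}
insert 13 → {19, 18, 17, 13, 12, 9, 8, 4}
forward next packet → 19; now {18, 17, 13, 12, 9, 8, 4}
insert 1 → {18, 17, 13, 12, 9, 8, 4, 1}
insert 6 → {18, 17, 13, 12, 9, 8, 6, 4, 1}
insert 3 → {18, 17, 13, 12, 9, 8, 6, 4, 3, 1}
forward next packet → 18; now {17, 13, 12, 9, 8, 6, 4, 3, 1}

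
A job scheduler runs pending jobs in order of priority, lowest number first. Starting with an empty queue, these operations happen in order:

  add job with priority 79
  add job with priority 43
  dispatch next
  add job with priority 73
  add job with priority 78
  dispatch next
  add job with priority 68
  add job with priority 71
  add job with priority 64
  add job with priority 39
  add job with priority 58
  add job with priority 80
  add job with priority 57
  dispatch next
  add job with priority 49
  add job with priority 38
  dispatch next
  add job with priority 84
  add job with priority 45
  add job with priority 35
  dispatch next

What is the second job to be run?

73

insert 79 → {79}
insert 43 → {43, 79}
dispatch next → 43; now {79}
insert 73 → {73, 79}
insert 78 → {73, 78, 79}
dispatch next → 73; now {78, 79}
insert 68 → {68, 78, 79}
insert 71 → {68, 71, 78, 79}
insert 64 → {64, 68, 71, 78, 79}
insert 39 → {39, 64, 68, 71, 78, 79}
insert 58 → {39, 58, 64, 68, 71, 78, 79}
insert 80 → {39, 58, 64, 68, 71, 78, 79, 80}
insert 57 → {39, 57, 58, 64, 68, 71, 78, 79, 80}
dispatch next → 39; now {57, 58, 64, 68, 71, 78, 79, 80}
insert 49 → {49, 57, 58, 64, 68, 71, 78, 79, 80}
insert 38 → {38, 49, 57, 58, 64, 68, 71, 78, 79, 80}
dispatch next → 38; now {49, 57, 58, 64, 68, 71, 78, 79, 80}
insert 84 → {49, 57, 58, 64, 68, 71, 78, 79, 80, 84}
insert 45 → {45, 49, 57, 58, 64, 68, 71, 78, 79, 80, 84}
insert 35 → {35, 45, 49, 57, 58, 64, 68, 71, 78, 79, 80, 84}
dispatch next → 35; now {45, 49, 57, 58, 64, 68, 71, 78, 79, 80, 84}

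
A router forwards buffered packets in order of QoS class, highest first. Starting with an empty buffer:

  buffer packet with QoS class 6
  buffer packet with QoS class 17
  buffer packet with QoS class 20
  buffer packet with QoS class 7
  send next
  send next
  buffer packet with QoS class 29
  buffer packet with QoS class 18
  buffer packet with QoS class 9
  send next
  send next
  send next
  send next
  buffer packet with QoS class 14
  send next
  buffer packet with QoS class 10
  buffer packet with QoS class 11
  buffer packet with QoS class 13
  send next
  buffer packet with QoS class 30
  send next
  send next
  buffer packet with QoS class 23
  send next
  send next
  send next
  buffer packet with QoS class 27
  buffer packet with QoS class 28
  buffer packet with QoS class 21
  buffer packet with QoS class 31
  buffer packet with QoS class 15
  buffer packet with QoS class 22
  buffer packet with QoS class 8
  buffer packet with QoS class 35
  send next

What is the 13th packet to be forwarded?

insert 6 → {6}
insert 17 → {17, 6}
insert 20 → {20, 17, 6}
insert 7 → {20, 17, 7, 6}
send next → 20; now {17, 7, 6}
send next → 17; now {7, 6}
insert 29 → {29, 7, 6}
insert 18 → {29, 18, 7, 6}
insert 9 → {29, 18, 9, 7, 6}
send next → 29; now {18, 9, 7, 6}
send next → 18; now {9, 7, 6}
send next → 9; now {7, 6}
send next → 7; now {6}
insert 14 → {14, 6}
send next → 14; now {6}
insert 10 → {10, 6}
insert 11 → {11, 10, 6}
insert 13 → {13, 11, 10, 6}
send next → 13; now {11, 10, 6}
insert 30 → {30, 11, 10, 6}
send next → 30; now {11, 10, 6}
send next → 11; now {10, 6}
insert 23 → {23, 10, 6}
send next → 23; now {10, 6}
send next → 10; now {6}
send next → 6; now {}
insert 27 → {27}
insert 28 → {28, 27}
insert 21 → {28, 27, 21}
insert 31 → {31, 28, 27, 21}
insert 15 → {31, 28, 27, 21, 15}
insert 22 → {31, 28, 27, 22, 21, 15}
insert 8 → {31, 28, 27, 22, 21, 15, 8}
insert 35 → {35, 31, 28, 27, 22, 21, 15, 8}
send next → 35; now {31, 28, 27, 22, 21, 15, 8}

6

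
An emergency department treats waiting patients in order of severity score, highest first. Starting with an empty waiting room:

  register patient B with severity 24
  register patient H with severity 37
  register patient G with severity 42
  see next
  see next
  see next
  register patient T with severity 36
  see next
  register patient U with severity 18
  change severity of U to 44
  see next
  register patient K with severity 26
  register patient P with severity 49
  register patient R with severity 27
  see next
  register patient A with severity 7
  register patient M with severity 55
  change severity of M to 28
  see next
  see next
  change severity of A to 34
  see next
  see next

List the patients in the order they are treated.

add B (severity 24) → {B:24}
add H (severity 37) → {H:37, B:24}
add G (severity 42) → {G:42, H:37, B:24}
see next → G; now {H:37, B:24}
see next → H; now {B:24}
see next → B; now {}
add T (severity 36) → {T:36}
see next → T; now {}
add U (severity 18) → {U:18}
update U to severity 44 → {U:44}
see next → U; now {}
add K (severity 26) → {K:26}
add P (severity 49) → {P:49, K:26}
add R (severity 27) → {P:49, R:27, K:26}
see next → P; now {R:27, K:26}
add A (severity 7) → {R:27, K:26, A:7}
add M (severity 55) → {M:55, R:27, K:26, A:7}
update M to severity 28 → {M:28, R:27, K:26, A:7}
see next → M; now {R:27, K:26, A:7}
see next → R; now {K:26, A:7}
update A to severity 34 → {A:34, K:26}
see next → A; now {K:26}
see next → K; now {}

G → H → B → T → U → P → M → R → A → K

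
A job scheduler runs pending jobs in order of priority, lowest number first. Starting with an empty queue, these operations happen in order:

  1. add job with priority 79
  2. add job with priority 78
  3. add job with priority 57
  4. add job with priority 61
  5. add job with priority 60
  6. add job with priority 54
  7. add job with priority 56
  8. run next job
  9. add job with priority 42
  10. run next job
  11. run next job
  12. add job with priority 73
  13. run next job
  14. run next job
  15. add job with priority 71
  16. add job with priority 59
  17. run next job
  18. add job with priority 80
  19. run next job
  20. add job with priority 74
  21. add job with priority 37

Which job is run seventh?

insert 79 → {79}
insert 78 → {78, 79}
insert 57 → {57, 78, 79}
insert 61 → {57, 61, 78, 79}
insert 60 → {57, 60, 61, 78, 79}
insert 54 → {54, 57, 60, 61, 78, 79}
insert 56 → {54, 56, 57, 60, 61, 78, 79}
run next job → 54; now {56, 57, 60, 61, 78, 79}
insert 42 → {42, 56, 57, 60, 61, 78, 79}
run next job → 42; now {56, 57, 60, 61, 78, 79}
run next job → 56; now {57, 60, 61, 78, 79}
insert 73 → {57, 60, 61, 73, 78, 79}
run next job → 57; now {60, 61, 73, 78, 79}
run next job → 60; now {61, 73, 78, 79}
insert 71 → {61, 71, 73, 78, 79}
insert 59 → {59, 61, 71, 73, 78, 79}
run next job → 59; now {61, 71, 73, 78, 79}
insert 80 → {61, 71, 73, 78, 79, 80}
run next job → 61; now {71, 73, 78, 79, 80}
insert 74 → {71, 73, 74, 78, 79, 80}
insert 37 → {37, 71, 73, 74, 78, 79, 80}

61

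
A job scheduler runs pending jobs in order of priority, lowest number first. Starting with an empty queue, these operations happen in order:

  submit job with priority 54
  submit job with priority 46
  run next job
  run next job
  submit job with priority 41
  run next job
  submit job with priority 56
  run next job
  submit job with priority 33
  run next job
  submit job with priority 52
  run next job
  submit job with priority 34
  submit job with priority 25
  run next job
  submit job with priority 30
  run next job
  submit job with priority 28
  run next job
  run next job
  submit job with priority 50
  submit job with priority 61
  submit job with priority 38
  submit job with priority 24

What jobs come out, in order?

[46, 54, 41, 56, 33, 52, 25, 30, 28, 34]

insert 54 → {54}
insert 46 → {46, 54}
run next job → 46; now {54}
run next job → 54; now {}
insert 41 → {41}
run next job → 41; now {}
insert 56 → {56}
run next job → 56; now {}
insert 33 → {33}
run next job → 33; now {}
insert 52 → {52}
run next job → 52; now {}
insert 34 → {34}
insert 25 → {25, 34}
run next job → 25; now {34}
insert 30 → {30, 34}
run next job → 30; now {34}
insert 28 → {28, 34}
run next job → 28; now {34}
run next job → 34; now {}
insert 50 → {50}
insert 61 → {50, 61}
insert 38 → {38, 50, 61}
insert 24 → {24, 38, 50, 61}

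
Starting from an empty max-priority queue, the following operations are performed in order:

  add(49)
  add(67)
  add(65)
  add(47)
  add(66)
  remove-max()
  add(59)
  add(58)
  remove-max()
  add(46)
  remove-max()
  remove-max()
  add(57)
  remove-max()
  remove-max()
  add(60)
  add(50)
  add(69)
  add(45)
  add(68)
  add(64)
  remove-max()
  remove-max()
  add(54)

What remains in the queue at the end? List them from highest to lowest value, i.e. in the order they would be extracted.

64 → 60 → 54 → 50 → 49 → 47 → 46 → 45

insert 49 → {49}
insert 67 → {67, 49}
insert 65 → {67, 65, 49}
insert 47 → {67, 65, 49, 47}
insert 66 → {67, 66, 65, 49, 47}
remove-max → 67; now {66, 65, 49, 47}
insert 59 → {66, 65, 59, 49, 47}
insert 58 → {66, 65, 59, 58, 49, 47}
remove-max → 66; now {65, 59, 58, 49, 47}
insert 46 → {65, 59, 58, 49, 47, 46}
remove-max → 65; now {59, 58, 49, 47, 46}
remove-max → 59; now {58, 49, 47, 46}
insert 57 → {58, 57, 49, 47, 46}
remove-max → 58; now {57, 49, 47, 46}
remove-max → 57; now {49, 47, 46}
insert 60 → {60, 49, 47, 46}
insert 50 → {60, 50, 49, 47, 46}
insert 69 → {69, 60, 50, 49, 47, 46}
insert 45 → {69, 60, 50, 49, 47, 46, 45}
insert 68 → {69, 68, 60, 50, 49, 47, 46, 45}
insert 64 → {69, 68, 64, 60, 50, 49, 47, 46, 45}
remove-max → 69; now {68, 64, 60, 50, 49, 47, 46, 45}
remove-max → 68; now {64, 60, 50, 49, 47, 46, 45}
insert 54 → {64, 60, 54, 50, 49, 47, 46, 45}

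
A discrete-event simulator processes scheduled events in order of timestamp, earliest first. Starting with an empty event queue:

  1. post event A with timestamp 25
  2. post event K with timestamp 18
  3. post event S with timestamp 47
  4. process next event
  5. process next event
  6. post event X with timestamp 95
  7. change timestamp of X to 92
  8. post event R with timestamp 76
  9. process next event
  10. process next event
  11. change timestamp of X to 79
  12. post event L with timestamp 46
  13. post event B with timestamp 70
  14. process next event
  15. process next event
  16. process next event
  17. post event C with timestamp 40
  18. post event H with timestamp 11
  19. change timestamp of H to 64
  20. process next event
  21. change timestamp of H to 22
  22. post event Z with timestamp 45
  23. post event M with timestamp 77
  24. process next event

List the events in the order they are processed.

K → A → S → R → L → B → X → C → H

add A (timestamp 25) → {A:25}
add K (timestamp 18) → {K:18, A:25}
add S (timestamp 47) → {K:18, A:25, S:47}
process next event → K; now {A:25, S:47}
process next event → A; now {S:47}
add X (timestamp 95) → {S:47, X:95}
update X to timestamp 92 → {S:47, X:92}
add R (timestamp 76) → {S:47, R:76, X:92}
process next event → S; now {R:76, X:92}
process next event → R; now {X:92}
update X to timestamp 79 → {X:79}
add L (timestamp 46) → {L:46, X:79}
add B (timestamp 70) → {L:46, B:70, X:79}
process next event → L; now {B:70, X:79}
process next event → B; now {X:79}
process next event → X; now {}
add C (timestamp 40) → {C:40}
add H (timestamp 11) → {H:11, C:40}
update H to timestamp 64 → {C:40, H:64}
process next event → C; now {H:64}
update H to timestamp 22 → {H:22}
add Z (timestamp 45) → {H:22, Z:45}
add M (timestamp 77) → {H:22, Z:45, M:77}
process next event → H; now {Z:45, M:77}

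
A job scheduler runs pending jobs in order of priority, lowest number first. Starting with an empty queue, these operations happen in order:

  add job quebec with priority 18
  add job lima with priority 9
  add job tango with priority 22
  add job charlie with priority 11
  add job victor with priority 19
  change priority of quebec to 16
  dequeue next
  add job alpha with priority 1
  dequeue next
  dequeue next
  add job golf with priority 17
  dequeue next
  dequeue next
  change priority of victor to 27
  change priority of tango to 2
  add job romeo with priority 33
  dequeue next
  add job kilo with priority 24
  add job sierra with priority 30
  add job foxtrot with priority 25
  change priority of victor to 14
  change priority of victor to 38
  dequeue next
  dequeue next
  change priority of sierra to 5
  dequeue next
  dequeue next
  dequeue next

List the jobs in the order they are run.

add quebec (priority 18) → {quebec:18}
add lima (priority 9) → {lima:9, quebec:18}
add tango (priority 22) → {lima:9, quebec:18, tango:22}
add charlie (priority 11) → {lima:9, charlie:11, quebec:18, tango:22}
add victor (priority 19) → {lima:9, charlie:11, quebec:18, victor:19, tango:22}
update quebec to priority 16 → {lima:9, charlie:11, quebec:16, victor:19, tango:22}
dequeue next → lima; now {charlie:11, quebec:16, victor:19, tango:22}
add alpha (priority 1) → {alpha:1, charlie:11, quebec:16, victor:19, tango:22}
dequeue next → alpha; now {charlie:11, quebec:16, victor:19, tango:22}
dequeue next → charlie; now {quebec:16, victor:19, tango:22}
add golf (priority 17) → {quebec:16, golf:17, victor:19, tango:22}
dequeue next → quebec; now {golf:17, victor:19, tango:22}
dequeue next → golf; now {victor:19, tango:22}
update victor to priority 27 → {tango:22, victor:27}
update tango to priority 2 → {tango:2, victor:27}
add romeo (priority 33) → {tango:2, victor:27, romeo:33}
dequeue next → tango; now {victor:27, romeo:33}
add kilo (priority 24) → {kilo:24, victor:27, romeo:33}
add sierra (priority 30) → {kilo:24, victor:27, sierra:30, romeo:33}
add foxtrot (priority 25) → {kilo:24, foxtrot:25, victor:27, sierra:30, romeo:33}
update victor to priority 14 → {victor:14, kilo:24, foxtrot:25, sierra:30, romeo:33}
update victor to priority 38 → {kilo:24, foxtrot:25, sierra:30, romeo:33, victor:38}
dequeue next → kilo; now {foxtrot:25, sierra:30, romeo:33, victor:38}
dequeue next → foxtrot; now {sierra:30, romeo:33, victor:38}
update sierra to priority 5 → {sierra:5, romeo:33, victor:38}
dequeue next → sierra; now {romeo:33, victor:38}
dequeue next → romeo; now {victor:38}
dequeue next → victor; now {}

[lima, alpha, charlie, quebec, golf, tango, kilo, foxtrot, sierra, romeo, victor]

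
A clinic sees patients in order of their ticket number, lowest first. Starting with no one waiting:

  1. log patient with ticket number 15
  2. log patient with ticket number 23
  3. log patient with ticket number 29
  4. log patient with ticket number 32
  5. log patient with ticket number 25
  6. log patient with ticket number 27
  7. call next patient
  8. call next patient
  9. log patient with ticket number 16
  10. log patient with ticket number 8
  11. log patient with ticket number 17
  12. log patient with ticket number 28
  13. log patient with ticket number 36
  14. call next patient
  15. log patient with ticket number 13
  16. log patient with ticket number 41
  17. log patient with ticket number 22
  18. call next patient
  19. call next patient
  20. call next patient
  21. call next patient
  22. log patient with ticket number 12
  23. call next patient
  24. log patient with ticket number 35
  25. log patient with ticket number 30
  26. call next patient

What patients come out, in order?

insert 15 → {15}
insert 23 → {15, 23}
insert 29 → {15, 23, 29}
insert 32 → {15, 23, 29, 32}
insert 25 → {15, 23, 25, 29, 32}
insert 27 → {15, 23, 25, 27, 29, 32}
call next patient → 15; now {23, 25, 27, 29, 32}
call next patient → 23; now {25, 27, 29, 32}
insert 16 → {16, 25, 27, 29, 32}
insert 8 → {8, 16, 25, 27, 29, 32}
insert 17 → {8, 16, 17, 25, 27, 29, 32}
insert 28 → {8, 16, 17, 25, 27, 28, 29, 32}
insert 36 → {8, 16, 17, 25, 27, 28, 29, 32, 36}
call next patient → 8; now {16, 17, 25, 27, 28, 29, 32, 36}
insert 13 → {13, 16, 17, 25, 27, 28, 29, 32, 36}
insert 41 → {13, 16, 17, 25, 27, 28, 29, 32, 36, 41}
insert 22 → {13, 16, 17, 22, 25, 27, 28, 29, 32, 36, 41}
call next patient → 13; now {16, 17, 22, 25, 27, 28, 29, 32, 36, 41}
call next patient → 16; now {17, 22, 25, 27, 28, 29, 32, 36, 41}
call next patient → 17; now {22, 25, 27, 28, 29, 32, 36, 41}
call next patient → 22; now {25, 27, 28, 29, 32, 36, 41}
insert 12 → {12, 25, 27, 28, 29, 32, 36, 41}
call next patient → 12; now {25, 27, 28, 29, 32, 36, 41}
insert 35 → {25, 27, 28, 29, 32, 35, 36, 41}
insert 30 → {25, 27, 28, 29, 30, 32, 35, 36, 41}
call next patient → 25; now {27, 28, 29, 30, 32, 35, 36, 41}

15 → 23 → 8 → 13 → 16 → 17 → 22 → 12 → 25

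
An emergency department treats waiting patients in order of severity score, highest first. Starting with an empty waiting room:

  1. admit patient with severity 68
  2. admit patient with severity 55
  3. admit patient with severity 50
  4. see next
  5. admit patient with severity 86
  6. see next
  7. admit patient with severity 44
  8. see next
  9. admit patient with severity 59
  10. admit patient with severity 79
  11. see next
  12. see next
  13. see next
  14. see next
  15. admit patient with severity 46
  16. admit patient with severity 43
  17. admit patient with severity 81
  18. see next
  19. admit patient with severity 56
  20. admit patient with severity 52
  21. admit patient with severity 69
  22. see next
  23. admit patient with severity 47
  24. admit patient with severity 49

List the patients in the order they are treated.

[68, 86, 55, 79, 59, 50, 44, 81, 69]

insert 68 → {68}
insert 55 → {68, 55}
insert 50 → {68, 55, 50}
see next → 68; now {55, 50}
insert 86 → {86, 55, 50}
see next → 86; now {55, 50}
insert 44 → {55, 50, 44}
see next → 55; now {50, 44}
insert 59 → {59, 50, 44}
insert 79 → {79, 59, 50, 44}
see next → 79; now {59, 50, 44}
see next → 59; now {50, 44}
see next → 50; now {44}
see next → 44; now {}
insert 46 → {46}
insert 43 → {46, 43}
insert 81 → {81, 46, 43}
see next → 81; now {46, 43}
insert 56 → {56, 46, 43}
insert 52 → {56, 52, 46, 43}
insert 69 → {69, 56, 52, 46, 43}
see next → 69; now {56, 52, 46, 43}
insert 47 → {56, 52, 47, 46, 43}
insert 49 → {56, 52, 49, 47, 46, 43}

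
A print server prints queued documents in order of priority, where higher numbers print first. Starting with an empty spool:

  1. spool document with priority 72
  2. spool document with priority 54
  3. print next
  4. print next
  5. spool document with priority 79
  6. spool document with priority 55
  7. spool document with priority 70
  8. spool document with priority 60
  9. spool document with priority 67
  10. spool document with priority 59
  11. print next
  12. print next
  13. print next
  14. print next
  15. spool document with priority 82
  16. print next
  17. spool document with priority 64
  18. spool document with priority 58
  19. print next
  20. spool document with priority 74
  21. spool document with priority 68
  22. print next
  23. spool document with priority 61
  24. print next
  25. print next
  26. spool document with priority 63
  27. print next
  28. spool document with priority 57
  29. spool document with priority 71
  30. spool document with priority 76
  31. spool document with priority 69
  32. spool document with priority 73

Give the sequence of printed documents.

insert 72 → {72}
insert 54 → {72, 54}
print next → 72; now {54}
print next → 54; now {}
insert 79 → {79}
insert 55 → {79, 55}
insert 70 → {79, 70, 55}
insert 60 → {79, 70, 60, 55}
insert 67 → {79, 70, 67, 60, 55}
insert 59 → {79, 70, 67, 60, 59, 55}
print next → 79; now {70, 67, 60, 59, 55}
print next → 70; now {67, 60, 59, 55}
print next → 67; now {60, 59, 55}
print next → 60; now {59, 55}
insert 82 → {82, 59, 55}
print next → 82; now {59, 55}
insert 64 → {64, 59, 55}
insert 58 → {64, 59, 58, 55}
print next → 64; now {59, 58, 55}
insert 74 → {74, 59, 58, 55}
insert 68 → {74, 68, 59, 58, 55}
print next → 74; now {68, 59, 58, 55}
insert 61 → {68, 61, 59, 58, 55}
print next → 68; now {61, 59, 58, 55}
print next → 61; now {59, 58, 55}
insert 63 → {63, 59, 58, 55}
print next → 63; now {59, 58, 55}
insert 57 → {59, 58, 57, 55}
insert 71 → {71, 59, 58, 57, 55}
insert 76 → {76, 71, 59, 58, 57, 55}
insert 69 → {76, 71, 69, 59, 58, 57, 55}
insert 73 → {76, 73, 71, 69, 59, 58, 57, 55}

72 → 54 → 79 → 70 → 67 → 60 → 82 → 64 → 74 → 68 → 61 → 63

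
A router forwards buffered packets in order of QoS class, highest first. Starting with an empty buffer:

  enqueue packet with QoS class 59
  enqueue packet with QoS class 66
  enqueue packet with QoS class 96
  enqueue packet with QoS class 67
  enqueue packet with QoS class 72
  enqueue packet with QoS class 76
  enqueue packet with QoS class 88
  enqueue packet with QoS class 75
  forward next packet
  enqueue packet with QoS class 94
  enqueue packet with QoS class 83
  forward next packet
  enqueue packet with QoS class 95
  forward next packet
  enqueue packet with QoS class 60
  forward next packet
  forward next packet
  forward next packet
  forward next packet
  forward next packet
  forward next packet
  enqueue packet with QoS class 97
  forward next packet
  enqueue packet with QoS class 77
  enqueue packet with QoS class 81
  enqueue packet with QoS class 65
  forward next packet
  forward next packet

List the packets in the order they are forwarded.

96 → 94 → 95 → 88 → 83 → 76 → 75 → 72 → 67 → 97 → 81 → 77

insert 59 → {59}
insert 66 → {66, 59}
insert 96 → {96, 66, 59}
insert 67 → {96, 67, 66, 59}
insert 72 → {96, 72, 67, 66, 59}
insert 76 → {96, 76, 72, 67, 66, 59}
insert 88 → {96, 88, 76, 72, 67, 66, 59}
insert 75 → {96, 88, 76, 75, 72, 67, 66, 59}
forward next packet → 96; now {88, 76, 75, 72, 67, 66, 59}
insert 94 → {94, 88, 76, 75, 72, 67, 66, 59}
insert 83 → {94, 88, 83, 76, 75, 72, 67, 66, 59}
forward next packet → 94; now {88, 83, 76, 75, 72, 67, 66, 59}
insert 95 → {95, 88, 83, 76, 75, 72, 67, 66, 59}
forward next packet → 95; now {88, 83, 76, 75, 72, 67, 66, 59}
insert 60 → {88, 83, 76, 75, 72, 67, 66, 60, 59}
forward next packet → 88; now {83, 76, 75, 72, 67, 66, 60, 59}
forward next packet → 83; now {76, 75, 72, 67, 66, 60, 59}
forward next packet → 76; now {75, 72, 67, 66, 60, 59}
forward next packet → 75; now {72, 67, 66, 60, 59}
forward next packet → 72; now {67, 66, 60, 59}
forward next packet → 67; now {66, 60, 59}
insert 97 → {97, 66, 60, 59}
forward next packet → 97; now {66, 60, 59}
insert 77 → {77, 66, 60, 59}
insert 81 → {81, 77, 66, 60, 59}
insert 65 → {81, 77, 66, 65, 60, 59}
forward next packet → 81; now {77, 66, 65, 60, 59}
forward next packet → 77; now {66, 65, 60, 59}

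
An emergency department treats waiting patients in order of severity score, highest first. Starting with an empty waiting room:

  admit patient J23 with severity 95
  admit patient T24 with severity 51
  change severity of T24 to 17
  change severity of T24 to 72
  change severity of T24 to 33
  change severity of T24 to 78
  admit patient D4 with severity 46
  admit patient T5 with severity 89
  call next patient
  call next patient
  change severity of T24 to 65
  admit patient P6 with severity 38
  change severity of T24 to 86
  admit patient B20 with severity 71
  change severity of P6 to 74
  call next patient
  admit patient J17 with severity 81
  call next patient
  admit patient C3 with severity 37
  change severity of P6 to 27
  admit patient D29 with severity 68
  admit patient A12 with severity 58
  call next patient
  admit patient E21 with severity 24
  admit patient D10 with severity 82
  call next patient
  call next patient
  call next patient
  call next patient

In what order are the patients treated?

J23 → T5 → T24 → J17 → B20 → D10 → D29 → A12 → D4

add J23 (severity 95) → {J23:95}
add T24 (severity 51) → {J23:95, T24:51}
update T24 to severity 17 → {J23:95, T24:17}
update T24 to severity 72 → {J23:95, T24:72}
update T24 to severity 33 → {J23:95, T24:33}
update T24 to severity 78 → {J23:95, T24:78}
add D4 (severity 46) → {J23:95, T24:78, D4:46}
add T5 (severity 89) → {J23:95, T5:89, T24:78, D4:46}
call next patient → J23; now {T5:89, T24:78, D4:46}
call next patient → T5; now {T24:78, D4:46}
update T24 to severity 65 → {T24:65, D4:46}
add P6 (severity 38) → {T24:65, D4:46, P6:38}
update T24 to severity 86 → {T24:86, D4:46, P6:38}
add B20 (severity 71) → {T24:86, B20:71, D4:46, P6:38}
update P6 to severity 74 → {T24:86, P6:74, B20:71, D4:46}
call next patient → T24; now {P6:74, B20:71, D4:46}
add J17 (severity 81) → {J17:81, P6:74, B20:71, D4:46}
call next patient → J17; now {P6:74, B20:71, D4:46}
add C3 (severity 37) → {P6:74, B20:71, D4:46, C3:37}
update P6 to severity 27 → {B20:71, D4:46, C3:37, P6:27}
add D29 (severity 68) → {B20:71, D29:68, D4:46, C3:37, P6:27}
add A12 (severity 58) → {B20:71, D29:68, A12:58, D4:46, C3:37, P6:27}
call next patient → B20; now {D29:68, A12:58, D4:46, C3:37, P6:27}
add E21 (severity 24) → {D29:68, A12:58, D4:46, C3:37, P6:27, E21:24}
add D10 (severity 82) → {D10:82, D29:68, A12:58, D4:46, C3:37, P6:27, E21:24}
call next patient → D10; now {D29:68, A12:58, D4:46, C3:37, P6:27, E21:24}
call next patient → D29; now {A12:58, D4:46, C3:37, P6:27, E21:24}
call next patient → A12; now {D4:46, C3:37, P6:27, E21:24}
call next patient → D4; now {C3:37, P6:27, E21:24}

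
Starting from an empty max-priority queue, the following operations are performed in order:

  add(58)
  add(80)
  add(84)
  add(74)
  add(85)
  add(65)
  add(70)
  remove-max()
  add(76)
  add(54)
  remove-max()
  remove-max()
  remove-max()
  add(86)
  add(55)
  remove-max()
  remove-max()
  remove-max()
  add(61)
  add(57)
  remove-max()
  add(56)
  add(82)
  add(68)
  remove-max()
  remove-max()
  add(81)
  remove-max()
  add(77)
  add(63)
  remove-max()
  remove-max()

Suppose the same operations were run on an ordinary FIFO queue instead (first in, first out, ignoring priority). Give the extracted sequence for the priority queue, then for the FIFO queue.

priority queue: [85, 84, 80, 76, 86, 74, 70, 65, 82, 68, 81, 77, 63]; FIFO queue: 58 → 80 → 84 → 74 → 85 → 65 → 70 → 76 → 54 → 86 → 55 → 61 → 57

insert 58 → {58}
insert 80 → {80, 58}
insert 84 → {84, 80, 58}
insert 74 → {84, 80, 74, 58}
insert 85 → {85, 84, 80, 74, 58}
insert 65 → {85, 84, 80, 74, 65, 58}
insert 70 → {85, 84, 80, 74, 70, 65, 58}
remove-max → 85; now {84, 80, 74, 70, 65, 58}
insert 76 → {84, 80, 76, 74, 70, 65, 58}
insert 54 → {84, 80, 76, 74, 70, 65, 58, 54}
remove-max → 84; now {80, 76, 74, 70, 65, 58, 54}
remove-max → 80; now {76, 74, 70, 65, 58, 54}
remove-max → 76; now {74, 70, 65, 58, 54}
insert 86 → {86, 74, 70, 65, 58, 54}
insert 55 → {86, 74, 70, 65, 58, 55, 54}
remove-max → 86; now {74, 70, 65, 58, 55, 54}
remove-max → 74; now {70, 65, 58, 55, 54}
remove-max → 70; now {65, 58, 55, 54}
insert 61 → {65, 61, 58, 55, 54}
insert 57 → {65, 61, 58, 57, 55, 54}
remove-max → 65; now {61, 58, 57, 55, 54}
insert 56 → {61, 58, 57, 56, 55, 54}
insert 82 → {82, 61, 58, 57, 56, 55, 54}
insert 68 → {82, 68, 61, 58, 57, 56, 55, 54}
remove-max → 82; now {68, 61, 58, 57, 56, 55, 54}
remove-max → 68; now {61, 58, 57, 56, 55, 54}
insert 81 → {81, 61, 58, 57, 56, 55, 54}
remove-max → 81; now {61, 58, 57, 56, 55, 54}
insert 77 → {77, 61, 58, 57, 56, 55, 54}
insert 63 → {77, 63, 61, 58, 57, 56, 55, 54}
remove-max → 77; now {63, 61, 58, 57, 56, 55, 54}
remove-max → 63; now {61, 58, 57, 56, 55, 54}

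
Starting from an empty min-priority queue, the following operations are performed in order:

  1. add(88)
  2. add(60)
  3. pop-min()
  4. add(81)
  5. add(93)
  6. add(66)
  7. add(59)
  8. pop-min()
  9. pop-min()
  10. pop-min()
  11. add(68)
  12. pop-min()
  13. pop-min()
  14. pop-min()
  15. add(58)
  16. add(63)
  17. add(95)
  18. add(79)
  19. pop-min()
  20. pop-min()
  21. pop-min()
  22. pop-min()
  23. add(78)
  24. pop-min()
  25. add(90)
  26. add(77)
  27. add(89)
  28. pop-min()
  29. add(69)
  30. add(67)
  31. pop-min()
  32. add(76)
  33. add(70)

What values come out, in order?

60 → 59 → 66 → 81 → 68 → 88 → 93 → 58 → 63 → 79 → 95 → 78 → 77 → 67

insert 88 → {88}
insert 60 → {60, 88}
pop-min → 60; now {88}
insert 81 → {81, 88}
insert 93 → {81, 88, 93}
insert 66 → {66, 81, 88, 93}
insert 59 → {59, 66, 81, 88, 93}
pop-min → 59; now {66, 81, 88, 93}
pop-min → 66; now {81, 88, 93}
pop-min → 81; now {88, 93}
insert 68 → {68, 88, 93}
pop-min → 68; now {88, 93}
pop-min → 88; now {93}
pop-min → 93; now {}
insert 58 → {58}
insert 63 → {58, 63}
insert 95 → {58, 63, 95}
insert 79 → {58, 63, 79, 95}
pop-min → 58; now {63, 79, 95}
pop-min → 63; now {79, 95}
pop-min → 79; now {95}
pop-min → 95; now {}
insert 78 → {78}
pop-min → 78; now {}
insert 90 → {90}
insert 77 → {77, 90}
insert 89 → {77, 89, 90}
pop-min → 77; now {89, 90}
insert 69 → {69, 89, 90}
insert 67 → {67, 69, 89, 90}
pop-min → 67; now {69, 89, 90}
insert 76 → {69, 76, 89, 90}
insert 70 → {69, 70, 76, 89, 90}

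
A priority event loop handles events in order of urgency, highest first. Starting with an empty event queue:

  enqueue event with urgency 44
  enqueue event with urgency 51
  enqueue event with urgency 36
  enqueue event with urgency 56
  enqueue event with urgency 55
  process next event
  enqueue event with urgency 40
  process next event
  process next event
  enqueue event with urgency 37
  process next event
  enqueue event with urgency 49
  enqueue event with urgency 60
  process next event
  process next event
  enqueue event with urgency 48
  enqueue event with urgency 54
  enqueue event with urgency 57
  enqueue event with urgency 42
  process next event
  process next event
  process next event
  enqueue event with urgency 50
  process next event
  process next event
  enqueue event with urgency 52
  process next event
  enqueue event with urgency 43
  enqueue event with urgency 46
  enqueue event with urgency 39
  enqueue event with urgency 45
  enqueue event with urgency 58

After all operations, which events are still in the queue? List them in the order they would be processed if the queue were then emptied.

58, 46, 45, 43, 40, 39, 37, 36

insert 44 → {44}
insert 51 → {51, 44}
insert 36 → {51, 44, 36}
insert 56 → {56, 51, 44, 36}
insert 55 → {56, 55, 51, 44, 36}
process next event → 56; now {55, 51, 44, 36}
insert 40 → {55, 51, 44, 40, 36}
process next event → 55; now {51, 44, 40, 36}
process next event → 51; now {44, 40, 36}
insert 37 → {44, 40, 37, 36}
process next event → 44; now {40, 37, 36}
insert 49 → {49, 40, 37, 36}
insert 60 → {60, 49, 40, 37, 36}
process next event → 60; now {49, 40, 37, 36}
process next event → 49; now {40, 37, 36}
insert 48 → {48, 40, 37, 36}
insert 54 → {54, 48, 40, 37, 36}
insert 57 → {57, 54, 48, 40, 37, 36}
insert 42 → {57, 54, 48, 42, 40, 37, 36}
process next event → 57; now {54, 48, 42, 40, 37, 36}
process next event → 54; now {48, 42, 40, 37, 36}
process next event → 48; now {42, 40, 37, 36}
insert 50 → {50, 42, 40, 37, 36}
process next event → 50; now {42, 40, 37, 36}
process next event → 42; now {40, 37, 36}
insert 52 → {52, 40, 37, 36}
process next event → 52; now {40, 37, 36}
insert 43 → {43, 40, 37, 36}
insert 46 → {46, 43, 40, 37, 36}
insert 39 → {46, 43, 40, 39, 37, 36}
insert 45 → {46, 45, 43, 40, 39, 37, 36}
insert 58 → {58, 46, 45, 43, 40, 39, 37, 36}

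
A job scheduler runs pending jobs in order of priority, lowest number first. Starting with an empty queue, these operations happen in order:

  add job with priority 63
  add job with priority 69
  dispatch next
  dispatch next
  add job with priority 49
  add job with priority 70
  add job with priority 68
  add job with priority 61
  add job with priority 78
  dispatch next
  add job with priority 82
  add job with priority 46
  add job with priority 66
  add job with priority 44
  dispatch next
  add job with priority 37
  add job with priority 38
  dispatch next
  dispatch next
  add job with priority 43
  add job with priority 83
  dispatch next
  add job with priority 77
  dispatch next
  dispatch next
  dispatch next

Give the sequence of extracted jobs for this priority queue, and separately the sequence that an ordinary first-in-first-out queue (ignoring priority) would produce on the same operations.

insert 63 → {63}
insert 69 → {63, 69}
dispatch next → 63; now {69}
dispatch next → 69; now {}
insert 49 → {49}
insert 70 → {49, 70}
insert 68 → {49, 68, 70}
insert 61 → {49, 61, 68, 70}
insert 78 → {49, 61, 68, 70, 78}
dispatch next → 49; now {61, 68, 70, 78}
insert 82 → {61, 68, 70, 78, 82}
insert 46 → {46, 61, 68, 70, 78, 82}
insert 66 → {46, 61, 66, 68, 70, 78, 82}
insert 44 → {44, 46, 61, 66, 68, 70, 78, 82}
dispatch next → 44; now {46, 61, 66, 68, 70, 78, 82}
insert 37 → {37, 46, 61, 66, 68, 70, 78, 82}
insert 38 → {37, 38, 46, 61, 66, 68, 70, 78, 82}
dispatch next → 37; now {38, 46, 61, 66, 68, 70, 78, 82}
dispatch next → 38; now {46, 61, 66, 68, 70, 78, 82}
insert 43 → {43, 46, 61, 66, 68, 70, 78, 82}
insert 83 → {43, 46, 61, 66, 68, 70, 78, 82, 83}
dispatch next → 43; now {46, 61, 66, 68, 70, 78, 82, 83}
insert 77 → {46, 61, 66, 68, 70, 77, 78, 82, 83}
dispatch next → 46; now {61, 66, 68, 70, 77, 78, 82, 83}
dispatch next → 61; now {66, 68, 70, 77, 78, 82, 83}
dispatch next → 66; now {68, 70, 77, 78, 82, 83}

priority queue: 63 → 69 → 49 → 44 → 37 → 38 → 43 → 46 → 61 → 66; FIFO queue: [63, 69, 49, 70, 68, 61, 78, 82, 46, 66]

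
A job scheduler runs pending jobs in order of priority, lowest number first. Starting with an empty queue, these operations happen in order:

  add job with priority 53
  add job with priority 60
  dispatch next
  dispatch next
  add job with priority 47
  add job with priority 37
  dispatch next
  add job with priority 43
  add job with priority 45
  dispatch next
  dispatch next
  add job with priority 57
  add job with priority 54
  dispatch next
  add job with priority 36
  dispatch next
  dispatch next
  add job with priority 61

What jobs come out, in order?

[53, 60, 37, 43, 45, 47, 36, 54]

insert 53 → {53}
insert 60 → {53, 60}
dispatch next → 53; now {60}
dispatch next → 60; now {}
insert 47 → {47}
insert 37 → {37, 47}
dispatch next → 37; now {47}
insert 43 → {43, 47}
insert 45 → {43, 45, 47}
dispatch next → 43; now {45, 47}
dispatch next → 45; now {47}
insert 57 → {47, 57}
insert 54 → {47, 54, 57}
dispatch next → 47; now {54, 57}
insert 36 → {36, 54, 57}
dispatch next → 36; now {54, 57}
dispatch next → 54; now {57}
insert 61 → {57, 61}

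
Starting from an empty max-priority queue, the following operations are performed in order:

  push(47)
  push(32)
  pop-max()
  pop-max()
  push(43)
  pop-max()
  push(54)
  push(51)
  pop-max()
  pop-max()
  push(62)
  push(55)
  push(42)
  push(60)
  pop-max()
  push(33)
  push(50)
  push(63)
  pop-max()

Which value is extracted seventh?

insert 47 → {47}
insert 32 → {47, 32}
pop-max → 47; now {32}
pop-max → 32; now {}
insert 43 → {43}
pop-max → 43; now {}
insert 54 → {54}
insert 51 → {54, 51}
pop-max → 54; now {51}
pop-max → 51; now {}
insert 62 → {62}
insert 55 → {62, 55}
insert 42 → {62, 55, 42}
insert 60 → {62, 60, 55, 42}
pop-max → 62; now {60, 55, 42}
insert 33 → {60, 55, 42, 33}
insert 50 → {60, 55, 50, 42, 33}
insert 63 → {63, 60, 55, 50, 42, 33}
pop-max → 63; now {60, 55, 50, 42, 33}

63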